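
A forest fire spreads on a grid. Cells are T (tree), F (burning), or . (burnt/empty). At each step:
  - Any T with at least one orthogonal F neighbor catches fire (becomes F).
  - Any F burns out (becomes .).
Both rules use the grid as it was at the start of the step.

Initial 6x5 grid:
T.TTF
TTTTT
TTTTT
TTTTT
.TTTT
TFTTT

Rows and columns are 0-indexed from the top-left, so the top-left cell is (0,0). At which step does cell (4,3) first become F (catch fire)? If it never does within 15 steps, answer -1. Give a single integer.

Step 1: cell (4,3)='T' (+5 fires, +2 burnt)
Step 2: cell (4,3)='T' (+6 fires, +5 burnt)
Step 3: cell (4,3)='F' (+8 fires, +6 burnt)
  -> target ignites at step 3
Step 4: cell (4,3)='.' (+5 fires, +8 burnt)
Step 5: cell (4,3)='.' (+1 fires, +5 burnt)
Step 6: cell (4,3)='.' (+1 fires, +1 burnt)
Step 7: cell (4,3)='.' (+0 fires, +1 burnt)
  fire out at step 7

3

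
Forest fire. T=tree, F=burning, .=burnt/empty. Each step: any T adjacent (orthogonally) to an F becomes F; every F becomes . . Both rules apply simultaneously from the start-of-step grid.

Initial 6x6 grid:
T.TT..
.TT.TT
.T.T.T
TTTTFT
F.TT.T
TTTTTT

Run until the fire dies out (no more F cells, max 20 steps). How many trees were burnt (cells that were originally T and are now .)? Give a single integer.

Step 1: +4 fires, +2 burnt (F count now 4)
Step 2: +7 fires, +4 burnt (F count now 7)
Step 3: +6 fires, +7 burnt (F count now 6)
Step 4: +3 fires, +6 burnt (F count now 3)
Step 5: +1 fires, +3 burnt (F count now 1)
Step 6: +1 fires, +1 burnt (F count now 1)
Step 7: +1 fires, +1 burnt (F count now 1)
Step 8: +0 fires, +1 burnt (F count now 0)
Fire out after step 8
Initially T: 24, now '.': 35
Total burnt (originally-T cells now '.'): 23

Answer: 23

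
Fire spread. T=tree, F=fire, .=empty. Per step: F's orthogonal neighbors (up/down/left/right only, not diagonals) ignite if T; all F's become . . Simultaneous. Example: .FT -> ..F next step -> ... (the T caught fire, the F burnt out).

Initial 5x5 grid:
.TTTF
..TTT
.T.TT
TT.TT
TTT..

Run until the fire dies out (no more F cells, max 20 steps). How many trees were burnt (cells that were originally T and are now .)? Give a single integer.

Answer: 10

Derivation:
Step 1: +2 fires, +1 burnt (F count now 2)
Step 2: +3 fires, +2 burnt (F count now 3)
Step 3: +4 fires, +3 burnt (F count now 4)
Step 4: +1 fires, +4 burnt (F count now 1)
Step 5: +0 fires, +1 burnt (F count now 0)
Fire out after step 5
Initially T: 16, now '.': 19
Total burnt (originally-T cells now '.'): 10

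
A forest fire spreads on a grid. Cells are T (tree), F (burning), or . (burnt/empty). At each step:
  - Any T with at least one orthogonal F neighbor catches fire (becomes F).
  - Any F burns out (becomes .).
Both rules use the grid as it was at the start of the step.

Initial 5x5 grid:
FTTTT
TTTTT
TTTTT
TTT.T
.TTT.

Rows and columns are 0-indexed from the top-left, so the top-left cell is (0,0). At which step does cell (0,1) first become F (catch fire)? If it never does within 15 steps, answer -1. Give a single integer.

Step 1: cell (0,1)='F' (+2 fires, +1 burnt)
  -> target ignites at step 1
Step 2: cell (0,1)='.' (+3 fires, +2 burnt)
Step 3: cell (0,1)='.' (+4 fires, +3 burnt)
Step 4: cell (0,1)='.' (+4 fires, +4 burnt)
Step 5: cell (0,1)='.' (+4 fires, +4 burnt)
Step 6: cell (0,1)='.' (+2 fires, +4 burnt)
Step 7: cell (0,1)='.' (+2 fires, +2 burnt)
Step 8: cell (0,1)='.' (+0 fires, +2 burnt)
  fire out at step 8

1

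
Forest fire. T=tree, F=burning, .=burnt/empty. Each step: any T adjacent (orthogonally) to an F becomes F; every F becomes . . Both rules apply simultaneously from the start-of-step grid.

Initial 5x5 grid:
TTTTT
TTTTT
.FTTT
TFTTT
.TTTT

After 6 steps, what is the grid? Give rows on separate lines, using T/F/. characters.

Step 1: 5 trees catch fire, 2 burn out
  TTTTT
  TFTTT
  ..FTT
  F.FTT
  .FTTT
Step 2: 6 trees catch fire, 5 burn out
  TFTTT
  F.FTT
  ...FT
  ...FT
  ..FTT
Step 3: 6 trees catch fire, 6 burn out
  F.FTT
  ...FT
  ....F
  ....F
  ...FT
Step 4: 3 trees catch fire, 6 burn out
  ...FT
  ....F
  .....
  .....
  ....F
Step 5: 1 trees catch fire, 3 burn out
  ....F
  .....
  .....
  .....
  .....
Step 6: 0 trees catch fire, 1 burn out
  .....
  .....
  .....
  .....
  .....

.....
.....
.....
.....
.....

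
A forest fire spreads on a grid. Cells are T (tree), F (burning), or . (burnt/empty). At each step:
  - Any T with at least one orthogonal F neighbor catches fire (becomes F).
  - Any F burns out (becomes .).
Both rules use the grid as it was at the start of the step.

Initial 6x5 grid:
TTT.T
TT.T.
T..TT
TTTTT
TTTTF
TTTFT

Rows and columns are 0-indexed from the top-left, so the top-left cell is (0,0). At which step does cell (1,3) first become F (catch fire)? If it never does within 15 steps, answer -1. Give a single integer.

Step 1: cell (1,3)='T' (+4 fires, +2 burnt)
Step 2: cell (1,3)='T' (+4 fires, +4 burnt)
Step 3: cell (1,3)='T' (+4 fires, +4 burnt)
Step 4: cell (1,3)='F' (+3 fires, +4 burnt)
  -> target ignites at step 4
Step 5: cell (1,3)='.' (+1 fires, +3 burnt)
Step 6: cell (1,3)='.' (+1 fires, +1 burnt)
Step 7: cell (1,3)='.' (+1 fires, +1 burnt)
Step 8: cell (1,3)='.' (+2 fires, +1 burnt)
Step 9: cell (1,3)='.' (+1 fires, +2 burnt)
Step 10: cell (1,3)='.' (+1 fires, +1 burnt)
Step 11: cell (1,3)='.' (+0 fires, +1 burnt)
  fire out at step 11

4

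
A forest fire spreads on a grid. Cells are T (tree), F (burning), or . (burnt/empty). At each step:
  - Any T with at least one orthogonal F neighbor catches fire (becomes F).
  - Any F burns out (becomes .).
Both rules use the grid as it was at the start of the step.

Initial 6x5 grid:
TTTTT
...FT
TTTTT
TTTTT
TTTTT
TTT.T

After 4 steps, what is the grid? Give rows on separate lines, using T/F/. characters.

Step 1: 3 trees catch fire, 1 burn out
  TTTFT
  ....F
  TTTFT
  TTTTT
  TTTTT
  TTT.T
Step 2: 5 trees catch fire, 3 burn out
  TTF.F
  .....
  TTF.F
  TTTFT
  TTTTT
  TTT.T
Step 3: 5 trees catch fire, 5 burn out
  TF...
  .....
  TF...
  TTF.F
  TTTFT
  TTT.T
Step 4: 5 trees catch fire, 5 burn out
  F....
  .....
  F....
  TF...
  TTF.F
  TTT.T

F....
.....
F....
TF...
TTF.F
TTT.T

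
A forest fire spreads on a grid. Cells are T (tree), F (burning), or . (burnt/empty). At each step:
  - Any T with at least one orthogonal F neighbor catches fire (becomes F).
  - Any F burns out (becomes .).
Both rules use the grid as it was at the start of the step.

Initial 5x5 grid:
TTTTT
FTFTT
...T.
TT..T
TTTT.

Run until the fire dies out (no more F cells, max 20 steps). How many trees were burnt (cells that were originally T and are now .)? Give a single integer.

Step 1: +4 fires, +2 burnt (F count now 4)
Step 2: +4 fires, +4 burnt (F count now 4)
Step 3: +1 fires, +4 burnt (F count now 1)
Step 4: +0 fires, +1 burnt (F count now 0)
Fire out after step 4
Initially T: 16, now '.': 18
Total burnt (originally-T cells now '.'): 9

Answer: 9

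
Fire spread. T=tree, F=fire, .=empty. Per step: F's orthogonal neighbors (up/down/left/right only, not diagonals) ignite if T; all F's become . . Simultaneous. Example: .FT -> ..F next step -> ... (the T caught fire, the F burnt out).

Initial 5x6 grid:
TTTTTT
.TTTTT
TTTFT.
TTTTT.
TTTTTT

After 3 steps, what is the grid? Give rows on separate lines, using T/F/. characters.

Step 1: 4 trees catch fire, 1 burn out
  TTTTTT
  .TTFTT
  TTF.F.
  TTTFT.
  TTTTTT
Step 2: 7 trees catch fire, 4 burn out
  TTTFTT
  .TF.FT
  TF....
  TTF.F.
  TTTFTT
Step 3: 8 trees catch fire, 7 burn out
  TTF.FT
  .F...F
  F.....
  TF....
  TTF.FT

TTF.FT
.F...F
F.....
TF....
TTF.FT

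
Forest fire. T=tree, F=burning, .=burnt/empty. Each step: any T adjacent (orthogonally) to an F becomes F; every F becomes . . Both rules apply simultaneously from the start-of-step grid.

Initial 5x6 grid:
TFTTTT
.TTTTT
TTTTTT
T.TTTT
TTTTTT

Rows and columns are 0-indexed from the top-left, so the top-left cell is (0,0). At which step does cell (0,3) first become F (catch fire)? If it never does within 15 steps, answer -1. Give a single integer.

Step 1: cell (0,3)='T' (+3 fires, +1 burnt)
Step 2: cell (0,3)='F' (+3 fires, +3 burnt)
  -> target ignites at step 2
Step 3: cell (0,3)='.' (+4 fires, +3 burnt)
Step 4: cell (0,3)='.' (+5 fires, +4 burnt)
Step 5: cell (0,3)='.' (+5 fires, +5 burnt)
Step 6: cell (0,3)='.' (+4 fires, +5 burnt)
Step 7: cell (0,3)='.' (+2 fires, +4 burnt)
Step 8: cell (0,3)='.' (+1 fires, +2 burnt)
Step 9: cell (0,3)='.' (+0 fires, +1 burnt)
  fire out at step 9

2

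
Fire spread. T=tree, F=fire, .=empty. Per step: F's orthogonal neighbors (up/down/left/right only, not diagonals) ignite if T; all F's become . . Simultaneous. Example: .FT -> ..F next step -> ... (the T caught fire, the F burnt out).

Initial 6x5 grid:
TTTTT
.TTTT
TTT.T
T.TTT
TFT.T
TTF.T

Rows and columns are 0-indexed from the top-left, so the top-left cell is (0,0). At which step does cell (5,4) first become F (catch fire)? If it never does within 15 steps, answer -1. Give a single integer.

Step 1: cell (5,4)='T' (+3 fires, +2 burnt)
Step 2: cell (5,4)='T' (+3 fires, +3 burnt)
Step 3: cell (5,4)='T' (+3 fires, +3 burnt)
Step 4: cell (5,4)='T' (+3 fires, +3 burnt)
Step 5: cell (5,4)='T' (+5 fires, +3 burnt)
Step 6: cell (5,4)='F' (+4 fires, +5 burnt)
  -> target ignites at step 6
Step 7: cell (5,4)='.' (+2 fires, +4 burnt)
Step 8: cell (5,4)='.' (+0 fires, +2 burnt)
  fire out at step 8

6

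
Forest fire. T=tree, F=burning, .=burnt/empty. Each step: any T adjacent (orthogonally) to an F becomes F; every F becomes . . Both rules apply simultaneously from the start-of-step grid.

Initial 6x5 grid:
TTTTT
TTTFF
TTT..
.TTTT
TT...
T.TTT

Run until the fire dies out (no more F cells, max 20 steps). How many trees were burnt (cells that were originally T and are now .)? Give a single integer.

Step 1: +3 fires, +2 burnt (F count now 3)
Step 2: +3 fires, +3 burnt (F count now 3)
Step 3: +4 fires, +3 burnt (F count now 4)
Step 4: +4 fires, +4 burnt (F count now 4)
Step 5: +2 fires, +4 burnt (F count now 2)
Step 6: +1 fires, +2 burnt (F count now 1)
Step 7: +1 fires, +1 burnt (F count now 1)
Step 8: +0 fires, +1 burnt (F count now 0)
Fire out after step 8
Initially T: 21, now '.': 27
Total burnt (originally-T cells now '.'): 18

Answer: 18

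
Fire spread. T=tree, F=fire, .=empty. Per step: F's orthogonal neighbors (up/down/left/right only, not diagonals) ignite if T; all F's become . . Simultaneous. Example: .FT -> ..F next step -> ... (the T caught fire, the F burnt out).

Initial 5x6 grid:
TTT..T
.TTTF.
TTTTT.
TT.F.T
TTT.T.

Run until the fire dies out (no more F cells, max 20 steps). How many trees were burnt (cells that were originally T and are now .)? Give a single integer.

Answer: 16

Derivation:
Step 1: +3 fires, +2 burnt (F count now 3)
Step 2: +2 fires, +3 burnt (F count now 2)
Step 3: +3 fires, +2 burnt (F count now 3)
Step 4: +3 fires, +3 burnt (F count now 3)
Step 5: +3 fires, +3 burnt (F count now 3)
Step 6: +2 fires, +3 burnt (F count now 2)
Step 7: +0 fires, +2 burnt (F count now 0)
Fire out after step 7
Initially T: 19, now '.': 27
Total burnt (originally-T cells now '.'): 16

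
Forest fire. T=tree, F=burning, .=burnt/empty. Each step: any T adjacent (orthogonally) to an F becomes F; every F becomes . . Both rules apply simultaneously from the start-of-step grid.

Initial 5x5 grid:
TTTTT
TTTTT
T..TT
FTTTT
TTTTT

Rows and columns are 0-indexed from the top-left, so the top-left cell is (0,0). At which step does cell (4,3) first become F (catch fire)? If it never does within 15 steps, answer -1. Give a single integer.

Step 1: cell (4,3)='T' (+3 fires, +1 burnt)
Step 2: cell (4,3)='T' (+3 fires, +3 burnt)
Step 3: cell (4,3)='T' (+4 fires, +3 burnt)
Step 4: cell (4,3)='F' (+5 fires, +4 burnt)
  -> target ignites at step 4
Step 5: cell (4,3)='.' (+4 fires, +5 burnt)
Step 6: cell (4,3)='.' (+2 fires, +4 burnt)
Step 7: cell (4,3)='.' (+1 fires, +2 burnt)
Step 8: cell (4,3)='.' (+0 fires, +1 burnt)
  fire out at step 8

4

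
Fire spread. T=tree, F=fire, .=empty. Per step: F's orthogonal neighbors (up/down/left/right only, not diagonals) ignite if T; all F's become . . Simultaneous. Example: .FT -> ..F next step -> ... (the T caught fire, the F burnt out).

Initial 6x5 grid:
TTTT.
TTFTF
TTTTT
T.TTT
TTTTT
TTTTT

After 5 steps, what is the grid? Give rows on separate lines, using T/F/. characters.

Step 1: 5 trees catch fire, 2 burn out
  TTFT.
  TF.F.
  TTFTF
  T.TTT
  TTTTT
  TTTTT
Step 2: 7 trees catch fire, 5 burn out
  TF.F.
  F....
  TF.F.
  T.FTF
  TTTTT
  TTTTT
Step 3: 5 trees catch fire, 7 burn out
  F....
  .....
  F....
  T..F.
  TTFTF
  TTTTT
Step 4: 5 trees catch fire, 5 burn out
  .....
  .....
  .....
  F....
  TF.F.
  TTFTF
Step 5: 3 trees catch fire, 5 burn out
  .....
  .....
  .....
  .....
  F....
  TF.F.

.....
.....
.....
.....
F....
TF.F.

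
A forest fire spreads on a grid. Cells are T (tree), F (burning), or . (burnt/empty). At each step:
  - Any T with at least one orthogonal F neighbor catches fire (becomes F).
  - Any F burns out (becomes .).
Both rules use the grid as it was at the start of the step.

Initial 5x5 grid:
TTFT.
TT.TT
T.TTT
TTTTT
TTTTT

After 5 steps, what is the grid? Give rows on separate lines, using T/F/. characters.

Step 1: 2 trees catch fire, 1 burn out
  TF.F.
  TT.TT
  T.TTT
  TTTTT
  TTTTT
Step 2: 3 trees catch fire, 2 burn out
  F....
  TF.FT
  T.TTT
  TTTTT
  TTTTT
Step 3: 3 trees catch fire, 3 burn out
  .....
  F...F
  T.TFT
  TTTTT
  TTTTT
Step 4: 4 trees catch fire, 3 burn out
  .....
  .....
  F.F.F
  TTTFT
  TTTTT
Step 5: 4 trees catch fire, 4 burn out
  .....
  .....
  .....
  FTF.F
  TTTFT

.....
.....
.....
FTF.F
TTTFT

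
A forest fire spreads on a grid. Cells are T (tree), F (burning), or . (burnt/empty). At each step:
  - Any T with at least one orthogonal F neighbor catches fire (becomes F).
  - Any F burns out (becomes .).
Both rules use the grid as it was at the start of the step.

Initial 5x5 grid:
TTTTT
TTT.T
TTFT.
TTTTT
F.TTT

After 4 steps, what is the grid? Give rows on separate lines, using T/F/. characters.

Step 1: 5 trees catch fire, 2 burn out
  TTTTT
  TTF.T
  TF.F.
  FTFTT
  ..TTT
Step 2: 6 trees catch fire, 5 burn out
  TTFTT
  TF..T
  F....
  .F.FT
  ..FTT
Step 3: 5 trees catch fire, 6 burn out
  TF.FT
  F...T
  .....
  ....F
  ...FT
Step 4: 3 trees catch fire, 5 burn out
  F...F
  ....T
  .....
  .....
  ....F

F...F
....T
.....
.....
....F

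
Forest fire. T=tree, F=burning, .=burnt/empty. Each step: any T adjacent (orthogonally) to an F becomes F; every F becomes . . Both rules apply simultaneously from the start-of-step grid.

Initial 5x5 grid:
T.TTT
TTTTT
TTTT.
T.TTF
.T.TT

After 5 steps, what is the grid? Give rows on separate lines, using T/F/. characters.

Step 1: 2 trees catch fire, 1 burn out
  T.TTT
  TTTTT
  TTTT.
  T.TF.
  .T.TF
Step 2: 3 trees catch fire, 2 burn out
  T.TTT
  TTTTT
  TTTF.
  T.F..
  .T.F.
Step 3: 2 trees catch fire, 3 burn out
  T.TTT
  TTTFT
  TTF..
  T....
  .T...
Step 4: 4 trees catch fire, 2 burn out
  T.TFT
  TTF.F
  TF...
  T....
  .T...
Step 5: 4 trees catch fire, 4 burn out
  T.F.F
  TF...
  F....
  T....
  .T...

T.F.F
TF...
F....
T....
.T...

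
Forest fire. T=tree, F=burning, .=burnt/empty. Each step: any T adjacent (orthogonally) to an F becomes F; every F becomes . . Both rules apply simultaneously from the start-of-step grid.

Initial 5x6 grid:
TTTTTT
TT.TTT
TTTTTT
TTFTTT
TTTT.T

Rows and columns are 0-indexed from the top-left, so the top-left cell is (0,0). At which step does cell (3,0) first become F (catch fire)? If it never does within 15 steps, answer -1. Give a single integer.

Step 1: cell (3,0)='T' (+4 fires, +1 burnt)
Step 2: cell (3,0)='F' (+6 fires, +4 burnt)
  -> target ignites at step 2
Step 3: cell (3,0)='.' (+6 fires, +6 burnt)
Step 4: cell (3,0)='.' (+6 fires, +6 burnt)
Step 5: cell (3,0)='.' (+4 fires, +6 burnt)
Step 6: cell (3,0)='.' (+1 fires, +4 burnt)
Step 7: cell (3,0)='.' (+0 fires, +1 burnt)
  fire out at step 7

2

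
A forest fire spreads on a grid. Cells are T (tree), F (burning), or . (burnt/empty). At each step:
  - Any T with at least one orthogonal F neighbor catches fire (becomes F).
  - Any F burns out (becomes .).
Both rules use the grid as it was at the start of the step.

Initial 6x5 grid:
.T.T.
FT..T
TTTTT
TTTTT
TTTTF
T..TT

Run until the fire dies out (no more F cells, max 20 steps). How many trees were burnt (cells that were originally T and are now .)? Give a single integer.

Answer: 20

Derivation:
Step 1: +5 fires, +2 burnt (F count now 5)
Step 2: +7 fires, +5 burnt (F count now 7)
Step 3: +7 fires, +7 burnt (F count now 7)
Step 4: +1 fires, +7 burnt (F count now 1)
Step 5: +0 fires, +1 burnt (F count now 0)
Fire out after step 5
Initially T: 21, now '.': 29
Total burnt (originally-T cells now '.'): 20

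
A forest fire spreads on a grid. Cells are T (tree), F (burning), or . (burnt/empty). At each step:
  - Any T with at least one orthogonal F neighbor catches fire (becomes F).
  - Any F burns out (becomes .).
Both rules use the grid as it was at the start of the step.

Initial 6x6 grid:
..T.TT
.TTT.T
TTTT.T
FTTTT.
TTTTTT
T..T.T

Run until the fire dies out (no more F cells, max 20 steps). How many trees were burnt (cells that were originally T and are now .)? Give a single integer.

Step 1: +3 fires, +1 burnt (F count now 3)
Step 2: +4 fires, +3 burnt (F count now 4)
Step 3: +4 fires, +4 burnt (F count now 4)
Step 4: +4 fires, +4 burnt (F count now 4)
Step 5: +4 fires, +4 burnt (F count now 4)
Step 6: +1 fires, +4 burnt (F count now 1)
Step 7: +1 fires, +1 burnt (F count now 1)
Step 8: +0 fires, +1 burnt (F count now 0)
Fire out after step 8
Initially T: 25, now '.': 32
Total burnt (originally-T cells now '.'): 21

Answer: 21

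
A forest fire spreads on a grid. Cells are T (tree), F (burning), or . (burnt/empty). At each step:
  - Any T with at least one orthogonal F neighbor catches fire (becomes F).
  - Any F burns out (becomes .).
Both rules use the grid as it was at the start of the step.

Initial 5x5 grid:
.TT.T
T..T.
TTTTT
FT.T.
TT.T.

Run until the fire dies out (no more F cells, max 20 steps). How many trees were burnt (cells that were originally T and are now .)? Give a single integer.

Answer: 12

Derivation:
Step 1: +3 fires, +1 burnt (F count now 3)
Step 2: +3 fires, +3 burnt (F count now 3)
Step 3: +1 fires, +3 burnt (F count now 1)
Step 4: +1 fires, +1 burnt (F count now 1)
Step 5: +3 fires, +1 burnt (F count now 3)
Step 6: +1 fires, +3 burnt (F count now 1)
Step 7: +0 fires, +1 burnt (F count now 0)
Fire out after step 7
Initially T: 15, now '.': 22
Total burnt (originally-T cells now '.'): 12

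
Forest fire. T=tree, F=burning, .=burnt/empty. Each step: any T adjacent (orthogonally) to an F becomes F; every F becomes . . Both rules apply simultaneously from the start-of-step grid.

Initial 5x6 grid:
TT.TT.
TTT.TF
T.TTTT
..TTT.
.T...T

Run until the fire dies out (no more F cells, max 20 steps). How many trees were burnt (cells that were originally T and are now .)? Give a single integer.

Step 1: +2 fires, +1 burnt (F count now 2)
Step 2: +2 fires, +2 burnt (F count now 2)
Step 3: +3 fires, +2 burnt (F count now 3)
Step 4: +2 fires, +3 burnt (F count now 2)
Step 5: +2 fires, +2 burnt (F count now 2)
Step 6: +1 fires, +2 burnt (F count now 1)
Step 7: +2 fires, +1 burnt (F count now 2)
Step 8: +2 fires, +2 burnt (F count now 2)
Step 9: +0 fires, +2 burnt (F count now 0)
Fire out after step 9
Initially T: 18, now '.': 28
Total burnt (originally-T cells now '.'): 16

Answer: 16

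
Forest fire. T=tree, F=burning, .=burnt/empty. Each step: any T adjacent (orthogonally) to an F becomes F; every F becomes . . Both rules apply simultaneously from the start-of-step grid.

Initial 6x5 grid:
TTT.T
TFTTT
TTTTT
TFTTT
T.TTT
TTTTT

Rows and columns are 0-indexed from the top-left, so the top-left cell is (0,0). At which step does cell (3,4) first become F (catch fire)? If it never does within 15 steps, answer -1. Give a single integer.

Step 1: cell (3,4)='T' (+6 fires, +2 burnt)
Step 2: cell (3,4)='T' (+8 fires, +6 burnt)
Step 3: cell (3,4)='F' (+6 fires, +8 burnt)
  -> target ignites at step 3
Step 4: cell (3,4)='.' (+5 fires, +6 burnt)
Step 5: cell (3,4)='.' (+1 fires, +5 burnt)
Step 6: cell (3,4)='.' (+0 fires, +1 burnt)
  fire out at step 6

3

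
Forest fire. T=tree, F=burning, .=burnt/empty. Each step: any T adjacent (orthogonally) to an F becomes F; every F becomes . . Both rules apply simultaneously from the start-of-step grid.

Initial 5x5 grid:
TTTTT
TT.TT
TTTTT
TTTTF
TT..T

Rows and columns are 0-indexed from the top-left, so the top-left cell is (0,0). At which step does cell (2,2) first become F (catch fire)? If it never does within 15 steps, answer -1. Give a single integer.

Step 1: cell (2,2)='T' (+3 fires, +1 burnt)
Step 2: cell (2,2)='T' (+3 fires, +3 burnt)
Step 3: cell (2,2)='F' (+4 fires, +3 burnt)
  -> target ignites at step 3
Step 4: cell (2,2)='.' (+4 fires, +4 burnt)
Step 5: cell (2,2)='.' (+4 fires, +4 burnt)
Step 6: cell (2,2)='.' (+2 fires, +4 burnt)
Step 7: cell (2,2)='.' (+1 fires, +2 burnt)
Step 8: cell (2,2)='.' (+0 fires, +1 burnt)
  fire out at step 8

3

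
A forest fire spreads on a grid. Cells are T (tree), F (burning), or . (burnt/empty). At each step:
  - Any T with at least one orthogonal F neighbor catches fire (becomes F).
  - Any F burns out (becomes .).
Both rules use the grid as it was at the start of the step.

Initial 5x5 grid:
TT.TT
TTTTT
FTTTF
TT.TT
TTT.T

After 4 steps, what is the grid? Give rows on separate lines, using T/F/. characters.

Step 1: 6 trees catch fire, 2 burn out
  TT.TT
  FTTTF
  .FTF.
  FT.TF
  TTT.T
Step 2: 9 trees catch fire, 6 burn out
  FT.TF
  .FTF.
  ..F..
  .F.F.
  FTT.F
Step 3: 4 trees catch fire, 9 burn out
  .F.F.
  ..F..
  .....
  .....
  .FT..
Step 4: 1 trees catch fire, 4 burn out
  .....
  .....
  .....
  .....
  ..F..

.....
.....
.....
.....
..F..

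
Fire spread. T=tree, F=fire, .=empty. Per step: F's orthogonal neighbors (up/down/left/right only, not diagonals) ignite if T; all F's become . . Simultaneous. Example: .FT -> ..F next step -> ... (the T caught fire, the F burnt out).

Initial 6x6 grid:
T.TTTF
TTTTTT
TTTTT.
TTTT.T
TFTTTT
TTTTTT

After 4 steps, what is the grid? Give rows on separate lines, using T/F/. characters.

Step 1: 6 trees catch fire, 2 burn out
  T.TTF.
  TTTTTF
  TTTTT.
  TFTT.T
  F.FTTT
  TFTTTT
Step 2: 8 trees catch fire, 6 burn out
  T.TF..
  TTTTF.
  TFTTT.
  F.FT.T
  ...FTT
  F.FTTT
Step 3: 9 trees catch fire, 8 burn out
  T.F...
  TFTF..
  F.FTF.
  ...F.T
  ....FT
  ...FTT
Step 4: 5 trees catch fire, 9 burn out
  T.....
  F.F...
  ...F..
  .....T
  .....F
  ....FT

T.....
F.F...
...F..
.....T
.....F
....FT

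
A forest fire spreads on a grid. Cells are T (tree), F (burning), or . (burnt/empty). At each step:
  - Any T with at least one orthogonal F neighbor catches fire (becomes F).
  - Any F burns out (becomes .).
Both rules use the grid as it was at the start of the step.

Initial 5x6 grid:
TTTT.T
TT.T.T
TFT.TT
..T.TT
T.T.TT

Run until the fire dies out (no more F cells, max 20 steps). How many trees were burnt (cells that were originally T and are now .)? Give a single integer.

Answer: 11

Derivation:
Step 1: +3 fires, +1 burnt (F count now 3)
Step 2: +3 fires, +3 burnt (F count now 3)
Step 3: +3 fires, +3 burnt (F count now 3)
Step 4: +1 fires, +3 burnt (F count now 1)
Step 5: +1 fires, +1 burnt (F count now 1)
Step 6: +0 fires, +1 burnt (F count now 0)
Fire out after step 6
Initially T: 20, now '.': 21
Total burnt (originally-T cells now '.'): 11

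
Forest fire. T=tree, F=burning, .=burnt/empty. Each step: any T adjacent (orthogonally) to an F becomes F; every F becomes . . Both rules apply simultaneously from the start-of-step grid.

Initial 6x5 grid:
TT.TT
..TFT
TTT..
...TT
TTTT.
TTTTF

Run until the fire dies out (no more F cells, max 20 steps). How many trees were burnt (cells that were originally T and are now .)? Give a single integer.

Step 1: +4 fires, +2 burnt (F count now 4)
Step 2: +4 fires, +4 burnt (F count now 4)
Step 3: +4 fires, +4 burnt (F count now 4)
Step 4: +4 fires, +4 burnt (F count now 4)
Step 5: +1 fires, +4 burnt (F count now 1)
Step 6: +0 fires, +1 burnt (F count now 0)
Fire out after step 6
Initially T: 19, now '.': 28
Total burnt (originally-T cells now '.'): 17

Answer: 17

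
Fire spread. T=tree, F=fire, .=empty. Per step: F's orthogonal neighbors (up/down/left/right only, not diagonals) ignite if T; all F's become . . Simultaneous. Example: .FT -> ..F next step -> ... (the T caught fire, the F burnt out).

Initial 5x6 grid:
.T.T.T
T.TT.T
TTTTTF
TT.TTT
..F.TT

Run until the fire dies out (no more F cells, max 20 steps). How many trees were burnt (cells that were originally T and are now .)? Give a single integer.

Answer: 18

Derivation:
Step 1: +3 fires, +2 burnt (F count now 3)
Step 2: +4 fires, +3 burnt (F count now 4)
Step 3: +4 fires, +4 burnt (F count now 4)
Step 4: +3 fires, +4 burnt (F count now 3)
Step 5: +2 fires, +3 burnt (F count now 2)
Step 6: +2 fires, +2 burnt (F count now 2)
Step 7: +0 fires, +2 burnt (F count now 0)
Fire out after step 7
Initially T: 19, now '.': 29
Total burnt (originally-T cells now '.'): 18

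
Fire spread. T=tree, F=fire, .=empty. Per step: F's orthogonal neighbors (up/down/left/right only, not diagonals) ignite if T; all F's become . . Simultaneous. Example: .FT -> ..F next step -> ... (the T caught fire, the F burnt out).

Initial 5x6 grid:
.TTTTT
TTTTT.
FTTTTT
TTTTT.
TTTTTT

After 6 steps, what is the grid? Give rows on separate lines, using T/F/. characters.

Step 1: 3 trees catch fire, 1 burn out
  .TTTTT
  FTTTT.
  .FTTTT
  FTTTT.
  TTTTTT
Step 2: 4 trees catch fire, 3 burn out
  .TTTTT
  .FTTT.
  ..FTTT
  .FTTT.
  FTTTTT
Step 3: 5 trees catch fire, 4 burn out
  .FTTTT
  ..FTT.
  ...FTT
  ..FTT.
  .FTTTT
Step 4: 5 trees catch fire, 5 burn out
  ..FTTT
  ...FT.
  ....FT
  ...FT.
  ..FTTT
Step 5: 5 trees catch fire, 5 burn out
  ...FTT
  ....F.
  .....F
  ....F.
  ...FTT
Step 6: 2 trees catch fire, 5 burn out
  ....FT
  ......
  ......
  ......
  ....FT

....FT
......
......
......
....FT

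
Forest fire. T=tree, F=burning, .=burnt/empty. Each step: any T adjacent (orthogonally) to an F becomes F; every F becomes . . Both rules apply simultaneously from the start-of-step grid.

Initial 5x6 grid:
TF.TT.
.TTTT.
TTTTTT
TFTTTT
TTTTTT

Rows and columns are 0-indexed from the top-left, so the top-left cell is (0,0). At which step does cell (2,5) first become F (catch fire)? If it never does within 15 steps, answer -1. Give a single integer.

Step 1: cell (2,5)='T' (+6 fires, +2 burnt)
Step 2: cell (2,5)='T' (+6 fires, +6 burnt)
Step 3: cell (2,5)='T' (+4 fires, +6 burnt)
Step 4: cell (2,5)='T' (+5 fires, +4 burnt)
Step 5: cell (2,5)='F' (+3 fires, +5 burnt)
  -> target ignites at step 5
Step 6: cell (2,5)='.' (+0 fires, +3 burnt)
  fire out at step 6

5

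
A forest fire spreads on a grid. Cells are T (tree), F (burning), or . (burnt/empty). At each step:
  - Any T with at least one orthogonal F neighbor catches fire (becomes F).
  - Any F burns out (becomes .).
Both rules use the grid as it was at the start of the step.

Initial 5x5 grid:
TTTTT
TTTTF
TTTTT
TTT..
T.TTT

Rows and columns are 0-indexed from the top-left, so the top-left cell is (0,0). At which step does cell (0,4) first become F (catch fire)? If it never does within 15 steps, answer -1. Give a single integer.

Step 1: cell (0,4)='F' (+3 fires, +1 burnt)
  -> target ignites at step 1
Step 2: cell (0,4)='.' (+3 fires, +3 burnt)
Step 3: cell (0,4)='.' (+3 fires, +3 burnt)
Step 4: cell (0,4)='.' (+4 fires, +3 burnt)
Step 5: cell (0,4)='.' (+4 fires, +4 burnt)
Step 6: cell (0,4)='.' (+2 fires, +4 burnt)
Step 7: cell (0,4)='.' (+2 fires, +2 burnt)
Step 8: cell (0,4)='.' (+0 fires, +2 burnt)
  fire out at step 8

1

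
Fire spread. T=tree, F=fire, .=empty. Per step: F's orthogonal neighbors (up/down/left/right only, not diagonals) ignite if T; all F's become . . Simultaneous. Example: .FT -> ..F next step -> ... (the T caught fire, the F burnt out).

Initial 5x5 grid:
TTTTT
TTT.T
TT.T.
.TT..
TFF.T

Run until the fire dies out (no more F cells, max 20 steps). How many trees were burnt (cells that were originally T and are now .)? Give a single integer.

Step 1: +3 fires, +2 burnt (F count now 3)
Step 2: +1 fires, +3 burnt (F count now 1)
Step 3: +2 fires, +1 burnt (F count now 2)
Step 4: +3 fires, +2 burnt (F count now 3)
Step 5: +2 fires, +3 burnt (F count now 2)
Step 6: +1 fires, +2 burnt (F count now 1)
Step 7: +1 fires, +1 burnt (F count now 1)
Step 8: +1 fires, +1 burnt (F count now 1)
Step 9: +0 fires, +1 burnt (F count now 0)
Fire out after step 9
Initially T: 16, now '.': 23
Total burnt (originally-T cells now '.'): 14

Answer: 14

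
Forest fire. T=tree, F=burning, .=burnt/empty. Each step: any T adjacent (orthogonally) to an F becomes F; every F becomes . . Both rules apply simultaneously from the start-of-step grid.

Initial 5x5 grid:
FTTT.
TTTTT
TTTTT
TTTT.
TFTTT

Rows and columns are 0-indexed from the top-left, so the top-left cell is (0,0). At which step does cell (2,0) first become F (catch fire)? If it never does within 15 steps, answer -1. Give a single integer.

Step 1: cell (2,0)='T' (+5 fires, +2 burnt)
Step 2: cell (2,0)='F' (+7 fires, +5 burnt)
  -> target ignites at step 2
Step 3: cell (2,0)='.' (+5 fires, +7 burnt)
Step 4: cell (2,0)='.' (+2 fires, +5 burnt)
Step 5: cell (2,0)='.' (+2 fires, +2 burnt)
Step 6: cell (2,0)='.' (+0 fires, +2 burnt)
  fire out at step 6

2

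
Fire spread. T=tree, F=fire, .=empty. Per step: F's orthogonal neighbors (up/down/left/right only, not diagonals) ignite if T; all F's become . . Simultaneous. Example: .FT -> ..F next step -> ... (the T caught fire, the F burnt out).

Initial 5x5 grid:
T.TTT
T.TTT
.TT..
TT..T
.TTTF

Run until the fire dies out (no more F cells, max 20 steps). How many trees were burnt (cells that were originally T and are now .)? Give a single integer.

Step 1: +2 fires, +1 burnt (F count now 2)
Step 2: +1 fires, +2 burnt (F count now 1)
Step 3: +1 fires, +1 burnt (F count now 1)
Step 4: +1 fires, +1 burnt (F count now 1)
Step 5: +2 fires, +1 burnt (F count now 2)
Step 6: +1 fires, +2 burnt (F count now 1)
Step 7: +1 fires, +1 burnt (F count now 1)
Step 8: +2 fires, +1 burnt (F count now 2)
Step 9: +2 fires, +2 burnt (F count now 2)
Step 10: +1 fires, +2 burnt (F count now 1)
Step 11: +0 fires, +1 burnt (F count now 0)
Fire out after step 11
Initially T: 16, now '.': 23
Total burnt (originally-T cells now '.'): 14

Answer: 14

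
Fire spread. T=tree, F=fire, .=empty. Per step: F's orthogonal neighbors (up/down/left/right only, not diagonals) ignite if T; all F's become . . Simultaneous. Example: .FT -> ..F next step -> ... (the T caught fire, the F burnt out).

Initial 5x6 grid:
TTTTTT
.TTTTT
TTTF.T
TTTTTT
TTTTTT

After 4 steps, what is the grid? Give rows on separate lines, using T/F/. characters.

Step 1: 3 trees catch fire, 1 burn out
  TTTTTT
  .TTFTT
  TTF..T
  TTTFTT
  TTTTTT
Step 2: 7 trees catch fire, 3 burn out
  TTTFTT
  .TF.FT
  TF...T
  TTF.FT
  TTTFTT
Step 3: 9 trees catch fire, 7 burn out
  TTF.FT
  .F...F
  F....T
  TF...F
  TTF.FT
Step 4: 6 trees catch fire, 9 burn out
  TF...F
  ......
  .....F
  F.....
  TF...F

TF...F
......
.....F
F.....
TF...F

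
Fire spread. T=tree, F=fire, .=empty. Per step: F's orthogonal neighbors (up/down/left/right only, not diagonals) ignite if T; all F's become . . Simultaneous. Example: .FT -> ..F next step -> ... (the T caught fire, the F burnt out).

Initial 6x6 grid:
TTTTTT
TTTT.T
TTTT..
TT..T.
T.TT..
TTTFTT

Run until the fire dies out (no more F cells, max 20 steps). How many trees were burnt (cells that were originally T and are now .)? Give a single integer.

Answer: 25

Derivation:
Step 1: +3 fires, +1 burnt (F count now 3)
Step 2: +3 fires, +3 burnt (F count now 3)
Step 3: +1 fires, +3 burnt (F count now 1)
Step 4: +1 fires, +1 burnt (F count now 1)
Step 5: +1 fires, +1 burnt (F count now 1)
Step 6: +2 fires, +1 burnt (F count now 2)
Step 7: +2 fires, +2 burnt (F count now 2)
Step 8: +3 fires, +2 burnt (F count now 3)
Step 9: +3 fires, +3 burnt (F count now 3)
Step 10: +2 fires, +3 burnt (F count now 2)
Step 11: +1 fires, +2 burnt (F count now 1)
Step 12: +1 fires, +1 burnt (F count now 1)
Step 13: +1 fires, +1 burnt (F count now 1)
Step 14: +1 fires, +1 burnt (F count now 1)
Step 15: +0 fires, +1 burnt (F count now 0)
Fire out after step 15
Initially T: 26, now '.': 35
Total burnt (originally-T cells now '.'): 25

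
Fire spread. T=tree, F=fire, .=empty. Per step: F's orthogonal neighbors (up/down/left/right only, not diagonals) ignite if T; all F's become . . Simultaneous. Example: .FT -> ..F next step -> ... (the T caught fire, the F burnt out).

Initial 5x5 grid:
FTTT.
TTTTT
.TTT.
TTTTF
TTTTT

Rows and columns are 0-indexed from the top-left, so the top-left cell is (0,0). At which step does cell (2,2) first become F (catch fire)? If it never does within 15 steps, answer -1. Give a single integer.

Step 1: cell (2,2)='T' (+4 fires, +2 burnt)
Step 2: cell (2,2)='T' (+5 fires, +4 burnt)
Step 3: cell (2,2)='F' (+7 fires, +5 burnt)
  -> target ignites at step 3
Step 4: cell (2,2)='.' (+3 fires, +7 burnt)
Step 5: cell (2,2)='.' (+1 fires, +3 burnt)
Step 6: cell (2,2)='.' (+0 fires, +1 burnt)
  fire out at step 6

3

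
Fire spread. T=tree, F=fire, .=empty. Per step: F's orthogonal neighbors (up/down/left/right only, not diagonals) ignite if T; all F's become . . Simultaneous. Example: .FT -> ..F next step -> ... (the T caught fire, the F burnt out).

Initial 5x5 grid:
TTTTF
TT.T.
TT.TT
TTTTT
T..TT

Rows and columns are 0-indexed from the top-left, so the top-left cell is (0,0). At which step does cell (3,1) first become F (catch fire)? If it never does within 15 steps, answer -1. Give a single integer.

Step 1: cell (3,1)='T' (+1 fires, +1 burnt)
Step 2: cell (3,1)='T' (+2 fires, +1 burnt)
Step 3: cell (3,1)='T' (+2 fires, +2 burnt)
Step 4: cell (3,1)='T' (+4 fires, +2 burnt)
Step 5: cell (3,1)='T' (+5 fires, +4 burnt)
Step 6: cell (3,1)='F' (+3 fires, +5 burnt)
  -> target ignites at step 6
Step 7: cell (3,1)='.' (+1 fires, +3 burnt)
Step 8: cell (3,1)='.' (+1 fires, +1 burnt)
Step 9: cell (3,1)='.' (+0 fires, +1 burnt)
  fire out at step 9

6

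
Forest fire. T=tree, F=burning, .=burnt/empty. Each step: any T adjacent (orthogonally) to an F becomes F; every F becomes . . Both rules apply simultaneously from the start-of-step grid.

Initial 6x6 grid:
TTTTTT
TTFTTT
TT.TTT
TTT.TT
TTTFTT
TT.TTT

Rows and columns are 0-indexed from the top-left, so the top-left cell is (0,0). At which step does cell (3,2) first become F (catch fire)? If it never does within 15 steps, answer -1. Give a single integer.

Step 1: cell (3,2)='T' (+6 fires, +2 burnt)
Step 2: cell (3,2)='F' (+11 fires, +6 burnt)
  -> target ignites at step 2
Step 3: cell (3,2)='.' (+10 fires, +11 burnt)
Step 4: cell (3,2)='.' (+4 fires, +10 burnt)
Step 5: cell (3,2)='.' (+0 fires, +4 burnt)
  fire out at step 5

2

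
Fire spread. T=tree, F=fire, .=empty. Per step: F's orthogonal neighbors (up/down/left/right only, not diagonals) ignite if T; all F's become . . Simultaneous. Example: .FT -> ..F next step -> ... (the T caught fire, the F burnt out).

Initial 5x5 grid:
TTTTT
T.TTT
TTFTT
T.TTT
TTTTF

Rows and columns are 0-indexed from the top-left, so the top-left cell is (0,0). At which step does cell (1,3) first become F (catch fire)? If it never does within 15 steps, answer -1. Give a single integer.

Step 1: cell (1,3)='T' (+6 fires, +2 burnt)
Step 2: cell (1,3)='F' (+6 fires, +6 burnt)
  -> target ignites at step 2
Step 3: cell (1,3)='.' (+6 fires, +6 burnt)
Step 4: cell (1,3)='.' (+3 fires, +6 burnt)
Step 5: cell (1,3)='.' (+0 fires, +3 burnt)
  fire out at step 5

2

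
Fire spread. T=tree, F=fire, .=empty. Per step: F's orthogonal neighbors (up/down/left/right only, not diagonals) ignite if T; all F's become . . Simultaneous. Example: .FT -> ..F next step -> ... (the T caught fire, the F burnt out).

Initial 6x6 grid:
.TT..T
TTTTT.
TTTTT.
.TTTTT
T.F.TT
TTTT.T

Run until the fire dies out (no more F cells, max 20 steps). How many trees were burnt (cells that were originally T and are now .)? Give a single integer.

Step 1: +2 fires, +1 burnt (F count now 2)
Step 2: +5 fires, +2 burnt (F count now 5)
Step 3: +5 fires, +5 burnt (F count now 5)
Step 4: +8 fires, +5 burnt (F count now 8)
Step 5: +4 fires, +8 burnt (F count now 4)
Step 6: +1 fires, +4 burnt (F count now 1)
Step 7: +0 fires, +1 burnt (F count now 0)
Fire out after step 7
Initially T: 26, now '.': 35
Total burnt (originally-T cells now '.'): 25

Answer: 25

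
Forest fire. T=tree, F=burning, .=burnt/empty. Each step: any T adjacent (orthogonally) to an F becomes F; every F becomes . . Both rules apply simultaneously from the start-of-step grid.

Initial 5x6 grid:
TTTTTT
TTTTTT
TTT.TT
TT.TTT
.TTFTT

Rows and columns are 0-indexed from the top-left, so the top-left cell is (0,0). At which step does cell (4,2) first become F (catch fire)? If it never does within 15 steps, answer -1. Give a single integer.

Step 1: cell (4,2)='F' (+3 fires, +1 burnt)
  -> target ignites at step 1
Step 2: cell (4,2)='.' (+3 fires, +3 burnt)
Step 3: cell (4,2)='.' (+3 fires, +3 burnt)
Step 4: cell (4,2)='.' (+4 fires, +3 burnt)
Step 5: cell (4,2)='.' (+6 fires, +4 burnt)
Step 6: cell (4,2)='.' (+5 fires, +6 burnt)
Step 7: cell (4,2)='.' (+2 fires, +5 burnt)
Step 8: cell (4,2)='.' (+0 fires, +2 burnt)
  fire out at step 8

1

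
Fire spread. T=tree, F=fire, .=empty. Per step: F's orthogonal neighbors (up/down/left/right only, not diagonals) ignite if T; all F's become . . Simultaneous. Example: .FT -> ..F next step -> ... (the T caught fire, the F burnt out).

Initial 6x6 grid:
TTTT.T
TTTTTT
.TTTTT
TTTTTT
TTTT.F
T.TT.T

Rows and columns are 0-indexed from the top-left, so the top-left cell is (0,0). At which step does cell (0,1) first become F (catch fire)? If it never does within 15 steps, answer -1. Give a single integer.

Step 1: cell (0,1)='T' (+2 fires, +1 burnt)
Step 2: cell (0,1)='T' (+2 fires, +2 burnt)
Step 3: cell (0,1)='T' (+3 fires, +2 burnt)
Step 4: cell (0,1)='T' (+5 fires, +3 burnt)
Step 5: cell (0,1)='T' (+5 fires, +5 burnt)
Step 6: cell (0,1)='T' (+6 fires, +5 burnt)
Step 7: cell (0,1)='T' (+3 fires, +6 burnt)
Step 8: cell (0,1)='F' (+3 fires, +3 burnt)
  -> target ignites at step 8
Step 9: cell (0,1)='.' (+1 fires, +3 burnt)
Step 10: cell (0,1)='.' (+0 fires, +1 burnt)
  fire out at step 10

8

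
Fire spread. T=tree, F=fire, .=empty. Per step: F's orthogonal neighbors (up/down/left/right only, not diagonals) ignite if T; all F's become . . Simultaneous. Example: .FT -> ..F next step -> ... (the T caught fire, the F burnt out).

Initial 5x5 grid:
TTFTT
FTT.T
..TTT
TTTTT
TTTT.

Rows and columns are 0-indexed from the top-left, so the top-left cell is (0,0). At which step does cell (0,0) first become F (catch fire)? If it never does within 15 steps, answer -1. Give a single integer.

Step 1: cell (0,0)='F' (+5 fires, +2 burnt)
  -> target ignites at step 1
Step 2: cell (0,0)='.' (+2 fires, +5 burnt)
Step 3: cell (0,0)='.' (+3 fires, +2 burnt)
Step 4: cell (0,0)='.' (+4 fires, +3 burnt)
Step 5: cell (0,0)='.' (+4 fires, +4 burnt)
Step 6: cell (0,0)='.' (+1 fires, +4 burnt)
Step 7: cell (0,0)='.' (+0 fires, +1 burnt)
  fire out at step 7

1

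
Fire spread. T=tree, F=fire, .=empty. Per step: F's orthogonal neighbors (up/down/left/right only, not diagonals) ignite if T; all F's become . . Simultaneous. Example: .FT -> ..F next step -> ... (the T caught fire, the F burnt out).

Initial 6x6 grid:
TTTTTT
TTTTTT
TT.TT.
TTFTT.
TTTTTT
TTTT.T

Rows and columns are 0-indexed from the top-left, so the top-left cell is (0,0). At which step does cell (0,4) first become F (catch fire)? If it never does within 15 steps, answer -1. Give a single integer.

Step 1: cell (0,4)='T' (+3 fires, +1 burnt)
Step 2: cell (0,4)='T' (+7 fires, +3 burnt)
Step 3: cell (0,4)='T' (+8 fires, +7 burnt)
Step 4: cell (0,4)='T' (+7 fires, +8 burnt)
Step 5: cell (0,4)='F' (+5 fires, +7 burnt)
  -> target ignites at step 5
Step 6: cell (0,4)='.' (+1 fires, +5 burnt)
Step 7: cell (0,4)='.' (+0 fires, +1 burnt)
  fire out at step 7

5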